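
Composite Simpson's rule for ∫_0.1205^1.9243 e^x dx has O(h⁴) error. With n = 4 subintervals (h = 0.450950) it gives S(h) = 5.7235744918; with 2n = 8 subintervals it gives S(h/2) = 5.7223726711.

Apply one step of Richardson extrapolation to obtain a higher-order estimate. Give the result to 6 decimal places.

r = 4, so 2^r = 16.
Weighted: 91.5579627376 − 5.7235744918 = 85.8343882458
(16*5.7223726711 − 5.7235744918)/(16 − 1) = 5.7222925497

5.722293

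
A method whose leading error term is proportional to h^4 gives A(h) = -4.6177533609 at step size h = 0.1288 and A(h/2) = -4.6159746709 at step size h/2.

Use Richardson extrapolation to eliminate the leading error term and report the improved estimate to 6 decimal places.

r = 4, so 2^r = 16.
2^4·A(h/2) = -73.8555947344; minus A(h) gives -69.2378413735.
(16·(-4.6159746709) − (-4.6177533609))/(16 − 1) = -4.6158560916
Shift from A(h/2): +0.0001185793.

-4.615856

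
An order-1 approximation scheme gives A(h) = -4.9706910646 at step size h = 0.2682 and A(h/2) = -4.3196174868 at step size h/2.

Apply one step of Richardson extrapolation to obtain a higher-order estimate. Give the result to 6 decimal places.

-3.668544

With r = 1 the leading error scales as h^1, so the weight is 2^1 = 2.
2*(-4.3196174868) − (-4.9706910646) = -3.6685439090
Extrapolated: (-3.6685439090) / 1 = -3.6685439090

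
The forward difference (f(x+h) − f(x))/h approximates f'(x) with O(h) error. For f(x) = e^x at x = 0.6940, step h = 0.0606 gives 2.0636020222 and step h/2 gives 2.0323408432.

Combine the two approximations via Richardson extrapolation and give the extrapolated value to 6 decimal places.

2.001080

r = 1: numerator weight 2, denominator 1.
2^1*A(h/2) = 4.0646816864; minus A(h) gives 2.0010796642.
R = 2.0010796642/1 = 2.0010796642
Gap between inputs: 3.126e-02; correction applied: −0.0312611790.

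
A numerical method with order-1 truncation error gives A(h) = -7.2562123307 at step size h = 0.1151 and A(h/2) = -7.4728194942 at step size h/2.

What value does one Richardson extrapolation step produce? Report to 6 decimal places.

Method order is 1; weight 2^1 = 2.
Numerator 2*A(h/2) − A(h) = 2*(-7.4728194942) − (-7.2562123307) = -7.6894266577
Divide by 2^1 − 1 = 1.
Extrapolated: (-7.6894266577) / 1 = -7.6894266577

-7.689427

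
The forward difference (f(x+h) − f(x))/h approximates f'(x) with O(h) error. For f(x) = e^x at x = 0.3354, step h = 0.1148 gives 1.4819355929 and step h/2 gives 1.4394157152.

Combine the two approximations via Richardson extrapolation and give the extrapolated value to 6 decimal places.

1.396896

r = 1: numerator weight 2, denominator 1.
2·1.4394157152 = 2.8788314304; 2.8788314304 − 1.4819355929 = 1.3968958375
1.3968958375 ÷ 1 = 1.3968958375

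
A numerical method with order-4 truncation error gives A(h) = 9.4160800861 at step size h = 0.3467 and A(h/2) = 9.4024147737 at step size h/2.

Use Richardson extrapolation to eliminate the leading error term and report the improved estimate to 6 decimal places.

9.401504

Method order is 4; weight 2^4 = 16.
Numerator 16×A(h/2) − A(h) = 16×9.4024147737 − 9.4160800861 = 141.0225562931
R = 141.0225562931/15 = 9.4015037529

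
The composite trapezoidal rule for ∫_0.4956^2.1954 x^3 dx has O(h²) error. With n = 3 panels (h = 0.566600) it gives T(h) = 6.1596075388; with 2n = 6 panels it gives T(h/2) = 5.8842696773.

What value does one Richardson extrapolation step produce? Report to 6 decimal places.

The method has order 2: 2^2 = 4.
Top: 4(5.8842696773) − (6.1596075388) = 17.3774711704
(4*5.8842696773 − 6.1596075388)/(4 − 1) = 5.7924903901

5.792490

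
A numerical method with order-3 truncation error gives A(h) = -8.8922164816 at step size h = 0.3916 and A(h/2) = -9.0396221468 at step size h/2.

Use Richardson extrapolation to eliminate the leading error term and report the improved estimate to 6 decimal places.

Order 3 gives 2^r = 8 and 2^r − 1 = 7.
8 × (-9.0396221468) = -72.3169771744; subtract (-8.8922164816) → -63.4247606928
R = (-63.4247606928)/7 = -9.0606800990

-9.060680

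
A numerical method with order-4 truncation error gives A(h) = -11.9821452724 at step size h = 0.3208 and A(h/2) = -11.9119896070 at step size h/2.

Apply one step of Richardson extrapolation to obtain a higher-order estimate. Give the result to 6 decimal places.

-11.907313

Order 4 gives 2^r = 16 and 2^r − 1 = 15.
2^4*A(h/2) = -190.5918337120; minus A(h) gives -178.6096884396.
(16*(-11.9119896070) − (-11.9821452724))/(16 − 1) = -11.9073125626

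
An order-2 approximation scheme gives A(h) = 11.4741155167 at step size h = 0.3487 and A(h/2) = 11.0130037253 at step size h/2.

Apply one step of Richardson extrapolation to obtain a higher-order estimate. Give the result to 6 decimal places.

r = 2, so 2^r = 4.
4*11.0130037253 = 44.0520149012; subtract 11.4741155167 → 32.5778993845
Extrapolated: 32.5778993845 / 3 = 10.8592997948
Gap between inputs: 4.611e-01; correction applied: −0.1537039305.

10.859300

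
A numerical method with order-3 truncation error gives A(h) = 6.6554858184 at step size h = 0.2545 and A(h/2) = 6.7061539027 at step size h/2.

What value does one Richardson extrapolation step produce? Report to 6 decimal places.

Method order is 3; weight 2^3 = 8.
8*6.7061539027 = 53.6492312216; 53.6492312216 − 6.6554858184 = 46.9937454032
R = 46.9937454032/7 = 6.7133922005

6.713392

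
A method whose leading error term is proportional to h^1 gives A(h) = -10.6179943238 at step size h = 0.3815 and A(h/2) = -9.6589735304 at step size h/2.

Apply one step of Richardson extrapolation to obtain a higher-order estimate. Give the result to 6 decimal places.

-8.699953

r = 1: numerator weight 2, denominator 1.
Weighted: (-19.3179470608) − (-10.6179943238) = -8.6999527370
R = (-8.6999527370)/1 = -8.6999527370
Shift from A(h/2): +0.9590207934.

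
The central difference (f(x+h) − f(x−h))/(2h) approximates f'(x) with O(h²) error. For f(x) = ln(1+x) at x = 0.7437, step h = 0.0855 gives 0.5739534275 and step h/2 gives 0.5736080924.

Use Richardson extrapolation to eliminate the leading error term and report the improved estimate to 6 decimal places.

0.573493

Order 2 gives 2^r = 4 and 2^r − 1 = 3.
Numerator 4 × A(h/2) − A(h) = 4 × 0.5736080924 − 0.5739534275 = 1.7204789421
Divide by 2^2 − 1 = 3.
R = 1.7204789421/3 = 0.5734929807
Gap between inputs: 3.453e-04; correction applied: −0.0001151117.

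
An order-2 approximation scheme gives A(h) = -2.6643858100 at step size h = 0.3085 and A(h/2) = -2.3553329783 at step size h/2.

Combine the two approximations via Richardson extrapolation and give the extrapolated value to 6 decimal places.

-2.252315

Method order is 2; weight 2^2 = 4.
4 × (-2.3553329783) = -9.4213319132; (-9.4213319132) − (-2.6643858100) = -6.7569461032
(4 × (-2.3553329783) − (-2.6643858100))/(4 − 1) = -2.2523153677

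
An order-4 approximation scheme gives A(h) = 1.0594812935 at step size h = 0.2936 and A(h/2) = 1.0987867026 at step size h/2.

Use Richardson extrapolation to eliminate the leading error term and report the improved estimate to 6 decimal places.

1.101407

With r = 4 the leading error scales as h^4, so the weight is 2^4 = 16.
16*1.0987867026 = 17.5805872416; 17.5805872416 − 1.0594812935 = 16.5211059481
16.5211059481 ÷ 15 = 1.1014070632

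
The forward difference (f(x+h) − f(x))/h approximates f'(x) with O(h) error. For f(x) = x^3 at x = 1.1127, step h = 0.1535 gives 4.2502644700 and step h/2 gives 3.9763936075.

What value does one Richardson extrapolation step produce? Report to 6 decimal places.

With r = 1 the leading error scales as h^1, so the weight is 2^1 = 2.
Weighted: 7.9527872150 − 4.2502644700 = 3.7025227450
Denominator 2 − 1 = 1.
(2 × 3.9763936075 − 4.2502644700)/(2 − 1) = 3.7025227450
Correction |R − A(h/2)| = 2.739e-01; gap |A(h/2) − A(h)| = 2.739e-01.

3.702523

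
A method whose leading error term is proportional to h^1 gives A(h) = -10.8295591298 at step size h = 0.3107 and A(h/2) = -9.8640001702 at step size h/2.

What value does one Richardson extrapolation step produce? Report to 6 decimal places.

r = 1: numerator weight 2, denominator 1.
Top: 2(-9.8640001702) − (-10.8295591298) = -8.8984412106
Divide by 2^1 − 1 = 1.
So the Richardson estimate is -8.8984412106.
Correction |R − A(h/2)| = 9.656e-01; gap |A(h/2) − A(h)| = 9.656e-01.

-8.898441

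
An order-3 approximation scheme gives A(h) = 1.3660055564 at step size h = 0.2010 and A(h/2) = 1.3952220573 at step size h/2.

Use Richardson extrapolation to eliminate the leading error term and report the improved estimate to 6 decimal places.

1.399396

Error is O(h^3); halving h shrinks it by 2^3 = 8.
8*1.3952220573 = 11.1617764584; subtract 1.3660055564 → 9.7957709020
9.7957709020 ÷ 7 = 1.3993958431
Correction |R − A(h/2)| = 4.174e-03; gap |A(h/2) − A(h)| = 2.922e-02.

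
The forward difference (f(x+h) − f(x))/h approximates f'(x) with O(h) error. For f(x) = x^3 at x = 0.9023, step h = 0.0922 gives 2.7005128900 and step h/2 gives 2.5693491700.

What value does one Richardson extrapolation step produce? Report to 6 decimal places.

2.438185

r = 1, so 2^r = 2.
Numerator 2·A(h/2) − A(h) = 2·2.5693491700 − 2.7005128900 = 2.4381854500
R = 2.4381854500/1 = 2.4381854500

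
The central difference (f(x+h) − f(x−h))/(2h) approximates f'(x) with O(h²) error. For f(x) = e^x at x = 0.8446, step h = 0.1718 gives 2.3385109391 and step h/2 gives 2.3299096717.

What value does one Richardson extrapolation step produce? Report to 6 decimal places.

2.327043

With r = 2 the leading error scales as h^2, so the weight is 2^2 = 4.
4×2.3299096717 = 9.3196386868; 9.3196386868 − 2.3385109391 = 6.9811277477
Denominator 4 − 1 = 3.
(4×2.3299096717 − 2.3385109391)/(4 − 1) = 2.3270425826
Gap between inputs: 8.601e-03; correction applied: −0.0028670891.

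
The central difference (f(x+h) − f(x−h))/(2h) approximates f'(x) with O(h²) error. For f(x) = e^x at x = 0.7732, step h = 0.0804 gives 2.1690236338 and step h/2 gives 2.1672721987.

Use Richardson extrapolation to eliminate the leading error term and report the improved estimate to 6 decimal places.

2.166688

With r = 2 the leading error scales as h^2, so the weight is 2^2 = 4.
Numerator 4·A(h/2) − A(h) = 4·2.1672721987 − 2.1690236338 = 6.5000651610
Extrapolated: 6.5000651610 / 3 = 2.1666883870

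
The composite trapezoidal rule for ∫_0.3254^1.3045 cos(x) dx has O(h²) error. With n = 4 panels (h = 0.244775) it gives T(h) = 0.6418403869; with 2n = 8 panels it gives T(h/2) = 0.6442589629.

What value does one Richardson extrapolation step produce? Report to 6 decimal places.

0.645065

With r = 2 the leading error scales as h^2, so the weight is 2^2 = 4.
Difference of the inputs: 0.6442589629 − 0.6418403869 = 0.0024185760
Correction (A(h/2) − A(h))/(4 − 1) = 0.0024185760/3 = 0.0008061920
R = A(h/2) + (A(h/2) − A(h))/3 = 0.6442589629 + 0.0008061920 = 0.6450651549
Correction |R − A(h/2)| = 8.062e-04; gap |A(h/2) − A(h)| = 2.419e-03.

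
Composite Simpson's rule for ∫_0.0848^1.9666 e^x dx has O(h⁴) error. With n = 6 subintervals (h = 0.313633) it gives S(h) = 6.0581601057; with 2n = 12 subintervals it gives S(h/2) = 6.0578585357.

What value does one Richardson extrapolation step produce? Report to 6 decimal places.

6.057838

r = 4, so 2^r = 16.
16*6.0578585357 = 96.9257365712; 96.9257365712 − 6.0581601057 = 90.8675764655
90.8675764655 ÷ 15 = 6.0578384310
Shift from A(h/2): −0.0000201047.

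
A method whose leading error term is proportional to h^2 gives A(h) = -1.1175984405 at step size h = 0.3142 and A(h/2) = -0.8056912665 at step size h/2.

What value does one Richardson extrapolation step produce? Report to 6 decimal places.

-0.701722

Leading term ∝ h^2; use weight 4 = 2^2.
Numerator 4×A(h/2) − A(h) = 4×(-0.8056912665) − (-1.1175984405) = -2.1051666255
Denominator 4 − 1 = 3.
Result: -0.7017222085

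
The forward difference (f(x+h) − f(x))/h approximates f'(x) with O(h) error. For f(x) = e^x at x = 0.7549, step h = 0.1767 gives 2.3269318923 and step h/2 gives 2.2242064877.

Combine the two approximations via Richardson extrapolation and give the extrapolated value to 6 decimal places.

r = 1: numerator weight 2, denominator 1.
Top: 2(2.2242064877) − (2.3269318923) = 2.1214810831
Divide by 2^1 − 1 = 1.
So the Richardson estimate is 2.1214810831.
Correction |R − A(h/2)| = 1.027e-01; gap |A(h/2) − A(h)| = 1.027e-01.

2.121481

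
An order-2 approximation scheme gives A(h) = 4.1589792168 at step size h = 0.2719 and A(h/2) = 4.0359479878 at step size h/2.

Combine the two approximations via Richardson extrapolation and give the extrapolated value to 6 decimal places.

Leading term ∝ h^2; use weight 4 = 2^2.
Weighted: 16.1437919512 − 4.1589792168 = 11.9848127344
R = 11.9848127344/3 = 3.9949375781

3.994938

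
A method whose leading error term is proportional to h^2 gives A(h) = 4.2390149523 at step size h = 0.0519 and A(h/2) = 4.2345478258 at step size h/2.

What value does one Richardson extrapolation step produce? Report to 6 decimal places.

Leading term ∝ h^2; use weight 4 = 2^2.
Weighted: 16.9381913032 − 4.2390149523 = 12.6991763509
Denominator 4 − 1 = 3.
Result: 4.2330587836

4.233059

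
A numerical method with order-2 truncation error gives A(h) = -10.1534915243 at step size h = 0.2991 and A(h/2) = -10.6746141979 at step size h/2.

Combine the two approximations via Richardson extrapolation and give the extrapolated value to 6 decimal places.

-10.848322

r = 2: numerator weight 4, denominator 3.
Difference of the inputs: -10.6746141979 − (-10.1534915243) = -0.5211226736
Correction (A(h/2) − A(h))/(4 − 1) = (-0.5211226736)/3 = -0.1737075579
R = A(h/2) + (A(h/2) − A(h))/3 = -10.6746141979 − 0.1737075579 = -10.8483217558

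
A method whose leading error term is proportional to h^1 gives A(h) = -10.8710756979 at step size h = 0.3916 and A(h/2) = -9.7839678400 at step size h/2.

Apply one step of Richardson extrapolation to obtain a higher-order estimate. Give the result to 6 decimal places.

Leading term ∝ h^1; use weight 2 = 2^1.
Weighted: (-19.5679356800) − (-10.8710756979) = -8.6968599821
Denominator 2 − 1 = 1.
(-8.6968599821) ÷ 1 = -8.6968599821
Shift from A(h/2): +1.0871078579.

-8.696860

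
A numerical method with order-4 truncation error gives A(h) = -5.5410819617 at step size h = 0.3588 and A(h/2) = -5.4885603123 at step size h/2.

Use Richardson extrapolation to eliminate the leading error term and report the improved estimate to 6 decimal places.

Leading term ∝ h^4; use weight 16 = 2^4.
Numerator 16·A(h/2) − A(h) = 16·(-5.4885603123) − (-5.5410819617) = -82.2758830351
Divide by 2^4 − 1 = 15.
(16·(-5.4885603123) − (-5.5410819617))/(16 − 1) = -5.4850588690
Gap between inputs: 5.252e-02; correction applied: +0.0035014433.

-5.485059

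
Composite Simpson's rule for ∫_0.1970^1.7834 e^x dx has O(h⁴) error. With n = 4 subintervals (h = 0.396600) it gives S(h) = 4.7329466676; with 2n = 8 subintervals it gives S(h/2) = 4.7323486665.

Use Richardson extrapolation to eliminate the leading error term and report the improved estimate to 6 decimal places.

r = 4: numerator weight 16, denominator 15.
16·4.7323486665 = 75.7175786640; subtract 4.7329466676 → 70.9846319964
Extrapolated: 70.9846319964 / 15 = 4.7323087998

4.732309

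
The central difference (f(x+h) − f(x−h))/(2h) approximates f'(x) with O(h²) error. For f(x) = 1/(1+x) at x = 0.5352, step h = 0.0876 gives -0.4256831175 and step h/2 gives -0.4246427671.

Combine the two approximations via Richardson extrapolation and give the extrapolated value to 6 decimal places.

-0.424296

Order 2 gives 2^r = 4 and 2^r − 1 = 3.
Difference of the inputs: -0.4246427671 − (-0.4256831175) = 0.0010403504
Correction (A(h/2) − A(h))/(4 − 1) = 0.0010403504/3 = 0.0003467835
R = A(h/2) + (A(h/2) − A(h))/3 = -0.4246427671 + 0.0003467835 = -0.4242959836
Gap between inputs: 1.040e-03; correction applied: +0.0003467835.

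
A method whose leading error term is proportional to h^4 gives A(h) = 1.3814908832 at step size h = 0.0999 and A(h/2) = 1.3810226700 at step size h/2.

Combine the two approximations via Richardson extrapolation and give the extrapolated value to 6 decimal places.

1.380991

Leading term ∝ h^4; use weight 16 = 2^4.
16*1.3810226700 − 1.3814908832 = 20.7148718368
Divide by 2^4 − 1 = 15.
So the Richardson estimate is 1.3809914558.
Shift from A(h/2): −0.0000312142.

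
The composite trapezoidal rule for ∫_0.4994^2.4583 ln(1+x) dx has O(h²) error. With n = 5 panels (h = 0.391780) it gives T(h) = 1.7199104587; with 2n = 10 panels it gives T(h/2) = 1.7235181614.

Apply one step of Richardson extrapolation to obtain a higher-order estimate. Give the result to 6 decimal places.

1.724721

r = 2, so 2^r = 4.
2^2·A(h/2) = 6.8940726456; minus A(h) gives 5.1741621869.
Denominator 4 − 1 = 3.
So the Richardson estimate is 1.7247207290.
Gap between inputs: 3.608e-03; correction applied: +0.0012025676.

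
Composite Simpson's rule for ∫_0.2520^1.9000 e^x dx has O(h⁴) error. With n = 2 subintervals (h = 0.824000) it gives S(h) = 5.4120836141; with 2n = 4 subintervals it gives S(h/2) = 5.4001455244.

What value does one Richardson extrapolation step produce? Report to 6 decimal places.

Leading term ∝ h^4; use weight 16 = 2^4.
Top: 16(5.4001455244) − (5.4120836141) = 80.9902447763
Divide by 2^4 − 1 = 15.
R = 80.9902447763/15 = 5.3993496518
Gap between inputs: 1.194e-02; correction applied: −0.0007958726.

5.399350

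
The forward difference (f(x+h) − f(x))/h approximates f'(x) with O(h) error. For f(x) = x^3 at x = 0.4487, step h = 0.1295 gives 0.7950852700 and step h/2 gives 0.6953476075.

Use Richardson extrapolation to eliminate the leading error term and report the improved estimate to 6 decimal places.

r = 1, so 2^r = 2.
2^1 × A(h/2) = 1.3906952150; minus A(h) gives 0.5956099450.
Denominator 2 − 1 = 1.
(2 × 0.6953476075 − 0.7950852700)/(2 − 1) = 0.5956099450
Shift from A(h/2): −0.0997376625.

0.595610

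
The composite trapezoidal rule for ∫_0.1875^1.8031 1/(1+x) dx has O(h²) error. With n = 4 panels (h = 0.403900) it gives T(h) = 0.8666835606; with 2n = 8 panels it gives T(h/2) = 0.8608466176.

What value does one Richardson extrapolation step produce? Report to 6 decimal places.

r = 2: numerator weight 4, denominator 3.
Numerator 4·A(h/2) − A(h) = 4·0.8608466176 − 0.8666835606 = 2.5767029098
R = 2.5767029098/3 = 0.8589009699

0.858901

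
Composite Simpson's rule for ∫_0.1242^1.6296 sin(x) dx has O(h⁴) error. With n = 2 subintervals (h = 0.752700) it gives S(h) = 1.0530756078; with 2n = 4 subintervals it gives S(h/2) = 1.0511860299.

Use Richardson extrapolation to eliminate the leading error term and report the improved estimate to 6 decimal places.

Error is O(h^4); halving h shrinks it by 2^4 = 16.
16×1.0511860299 = 16.8189764784; 16.8189764784 − 1.0530756078 = 15.7659008706
Denominator 16 − 1 = 15.
R = 15.7659008706/15 = 1.0510600580

1.051060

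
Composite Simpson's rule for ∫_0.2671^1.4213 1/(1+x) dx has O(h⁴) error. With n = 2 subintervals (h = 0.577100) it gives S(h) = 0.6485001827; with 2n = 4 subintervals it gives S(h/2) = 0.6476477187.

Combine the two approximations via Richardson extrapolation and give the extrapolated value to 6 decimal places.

Leading term ∝ h^4; use weight 16 = 2^4.
16·0.6476477187 = 10.3623634992; 10.3623634992 − 0.6485001827 = 9.7138633165
9.7138633165 ÷ 15 = 0.6475908878
Shift from A(h/2): −0.0000568309.

0.647591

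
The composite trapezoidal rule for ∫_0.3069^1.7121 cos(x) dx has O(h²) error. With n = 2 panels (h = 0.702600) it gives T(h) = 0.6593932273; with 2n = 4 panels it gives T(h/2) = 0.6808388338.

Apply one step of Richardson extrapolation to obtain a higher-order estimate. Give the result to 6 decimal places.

0.687987

The method has order 2: 2^2 = 4.
Top: 4(0.6808388338) − (0.6593932273) = 2.0639621079
(4·0.6808388338 − 0.6593932273)/(4 − 1) = 0.6879873693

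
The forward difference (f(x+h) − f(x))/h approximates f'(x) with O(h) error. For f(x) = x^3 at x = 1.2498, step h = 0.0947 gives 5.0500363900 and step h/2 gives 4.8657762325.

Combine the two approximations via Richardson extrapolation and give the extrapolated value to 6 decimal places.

4.681516

r = 1, so 2^r = 2.
Weighted: 9.7315524650 − 5.0500363900 = 4.6815160750
Divide by 2^1 − 1 = 1.
Result: 4.6815160750
Correction |R − A(h/2)| = 1.843e-01; gap |A(h/2) − A(h)| = 1.843e-01.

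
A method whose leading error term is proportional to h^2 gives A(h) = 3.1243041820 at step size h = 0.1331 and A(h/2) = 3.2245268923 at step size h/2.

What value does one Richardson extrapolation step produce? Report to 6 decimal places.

3.257934

Order 2 gives 2^r = 4 and 2^r − 1 = 3.
Top: 4(3.2245268923) − (3.1243041820) = 9.7738033872
Denominator 4 − 1 = 3.
So the Richardson estimate is 3.2579344624.
Gap between inputs: 1.002e-01; correction applied: +0.0334075701.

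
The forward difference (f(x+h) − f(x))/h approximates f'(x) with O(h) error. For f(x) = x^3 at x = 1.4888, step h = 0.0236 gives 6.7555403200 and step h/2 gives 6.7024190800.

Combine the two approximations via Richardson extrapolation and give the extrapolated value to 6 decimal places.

6.649298

With r = 1 the leading error scales as h^1, so the weight is 2^1 = 2.
2^1 × A(h/2) = 13.4048381600; minus A(h) gives 6.6492978400.
Divide by 2^1 − 1 = 1.
Result: 6.6492978400
Shift from A(h/2): −0.0531212400.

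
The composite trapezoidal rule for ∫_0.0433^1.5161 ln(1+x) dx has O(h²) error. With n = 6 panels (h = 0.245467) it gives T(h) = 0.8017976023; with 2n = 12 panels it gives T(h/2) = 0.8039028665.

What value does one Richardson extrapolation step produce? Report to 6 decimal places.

0.804605

Error is O(h^2); halving h shrinks it by 2^2 = 4.
4 × 0.8039028665 = 3.2156114660; 3.2156114660 − 0.8017976023 = 2.4138138637
Divide by 2^2 − 1 = 3.
Result: 0.8046046212
Gap between inputs: 2.105e-03; correction applied: +0.0007017547.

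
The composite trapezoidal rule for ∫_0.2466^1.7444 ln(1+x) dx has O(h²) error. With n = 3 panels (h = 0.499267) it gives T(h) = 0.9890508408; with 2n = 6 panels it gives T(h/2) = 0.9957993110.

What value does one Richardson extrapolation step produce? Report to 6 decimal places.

0.998049

r = 2, so 2^r = 4.
Weighted: 3.9831972440 − 0.9890508408 = 2.9941464032
(4 × 0.9957993110 − 0.9890508408)/(4 − 1) = 0.9980488011
Correction |R − A(h/2)| = 2.249e-03; gap |A(h/2) − A(h)| = 6.748e-03.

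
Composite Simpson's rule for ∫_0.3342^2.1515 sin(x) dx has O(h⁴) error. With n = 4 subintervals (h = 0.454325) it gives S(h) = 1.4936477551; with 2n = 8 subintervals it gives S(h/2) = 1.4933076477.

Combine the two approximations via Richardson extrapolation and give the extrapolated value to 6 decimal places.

1.493285

r = 4, so 2^r = 16.
16*1.4933076477 = 23.8929223632; subtract 1.4936477551 → 22.3992746081
Denominator 16 − 1 = 15.
So the Richardson estimate is 1.4932849739.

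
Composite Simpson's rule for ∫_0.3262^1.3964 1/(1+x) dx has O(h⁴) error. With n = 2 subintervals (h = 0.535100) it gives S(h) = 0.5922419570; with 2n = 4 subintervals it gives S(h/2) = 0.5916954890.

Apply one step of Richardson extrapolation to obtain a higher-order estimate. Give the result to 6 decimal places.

0.591659

With r = 4 the leading error scales as h^4, so the weight is 2^4 = 16.
16×0.5916954890 − 0.5922419570 = 8.8748858670
Denominator 16 − 1 = 15.
8.8748858670 ÷ 15 = 0.5916590578
Gap between inputs: 5.465e-04; correction applied: −0.0000364312.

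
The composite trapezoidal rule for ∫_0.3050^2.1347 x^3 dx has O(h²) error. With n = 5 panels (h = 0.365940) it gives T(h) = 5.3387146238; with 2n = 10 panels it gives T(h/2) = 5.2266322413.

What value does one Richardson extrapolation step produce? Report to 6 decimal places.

With r = 2 the leading error scales as h^2, so the weight is 2^2 = 4.
4*5.2266322413 = 20.9065289652; 20.9065289652 − 5.3387146238 = 15.5678143414
Divide by 2^2 − 1 = 3.
R = 15.5678143414/3 = 5.1892714471
Gap between inputs: 1.121e-01; correction applied: −0.0373607942.

5.189271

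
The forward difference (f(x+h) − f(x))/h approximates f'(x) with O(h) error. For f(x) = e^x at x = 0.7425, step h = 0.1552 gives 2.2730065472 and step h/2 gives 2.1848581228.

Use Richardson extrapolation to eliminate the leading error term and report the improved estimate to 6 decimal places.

r = 1: numerator weight 2, denominator 1.
Difference of the inputs: 2.1848581228 − 2.2730065472 = -0.0881484244
Correction (A(h/2) − A(h))/(2 − 1) = (-0.0881484244)/1 = -0.0881484244
R = A(h/2) + (A(h/2) − A(h))/1 = 2.1848581228 − 0.0881484244 = 2.0967096984

2.096710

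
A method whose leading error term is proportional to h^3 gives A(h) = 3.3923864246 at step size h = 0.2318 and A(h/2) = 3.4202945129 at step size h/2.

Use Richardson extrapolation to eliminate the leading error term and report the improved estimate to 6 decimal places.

3.424281

r = 3, so 2^r = 8.
8·3.4202945129 − 3.3923864246 = 23.9699696786
Divide by 2^3 − 1 = 7.
23.9699696786 ÷ 7 = 3.4242813827
Correction |R − A(h/2)| = 3.987e-03; gap |A(h/2) − A(h)| = 2.791e-02.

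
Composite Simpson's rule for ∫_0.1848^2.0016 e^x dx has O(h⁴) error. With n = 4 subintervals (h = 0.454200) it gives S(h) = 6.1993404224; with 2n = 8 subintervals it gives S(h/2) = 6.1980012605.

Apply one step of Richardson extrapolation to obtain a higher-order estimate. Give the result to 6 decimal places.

Leading term ∝ h^4; use weight 16 = 2^4.
16*6.1980012605 − 6.1993404224 = 92.9686797456
Extrapolated: 92.9686797456 / 15 = 6.1979119830
Gap between inputs: 1.339e-03; correction applied: −0.0000892775.

6.197912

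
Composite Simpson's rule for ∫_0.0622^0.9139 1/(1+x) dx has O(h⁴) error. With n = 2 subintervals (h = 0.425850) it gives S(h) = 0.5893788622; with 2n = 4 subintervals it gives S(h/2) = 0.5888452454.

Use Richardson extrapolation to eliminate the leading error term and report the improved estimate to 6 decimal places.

r = 4, so 2^r = 16.
16×0.5888452454 = 9.4215239264; subtract 0.5893788622 → 8.8321450642
R = 8.8321450642/15 = 0.5888096709
Correction |R − A(h/2)| = 3.557e-05; gap |A(h/2) − A(h)| = 5.336e-04.

0.588810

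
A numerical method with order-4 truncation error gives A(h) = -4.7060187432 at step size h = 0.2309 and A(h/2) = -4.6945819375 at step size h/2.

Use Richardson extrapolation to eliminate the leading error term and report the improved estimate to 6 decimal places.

-4.693819

Leading term ∝ h^4; use weight 16 = 2^4.
16·(-4.6945819375) = -75.1133110000; (-75.1133110000) − (-4.7060187432) = -70.4072922568
(16·(-4.6945819375) − (-4.7060187432))/(16 − 1) = -4.6938194838
Shift from A(h/2): +0.0007624537.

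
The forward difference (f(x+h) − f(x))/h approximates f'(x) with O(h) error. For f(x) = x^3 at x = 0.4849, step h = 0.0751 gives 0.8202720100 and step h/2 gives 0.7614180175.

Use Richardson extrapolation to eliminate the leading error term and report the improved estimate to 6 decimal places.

The method has order 1: 2^1 = 2.
2*0.7614180175 = 1.5228360350; 1.5228360350 − 0.8202720100 = 0.7025640250
Divide by 2^1 − 1 = 1.
Extrapolated: 0.7025640250 / 1 = 0.7025640250

0.702564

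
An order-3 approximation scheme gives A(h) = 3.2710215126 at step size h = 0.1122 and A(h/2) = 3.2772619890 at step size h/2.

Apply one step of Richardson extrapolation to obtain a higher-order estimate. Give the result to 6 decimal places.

3.278153

The method has order 3: 2^3 = 8.
Numerator 8 × A(h/2) − A(h) = 8 × 3.2772619890 − 3.2710215126 = 22.9470743994
22.9470743994 ÷ 7 = 3.2781534856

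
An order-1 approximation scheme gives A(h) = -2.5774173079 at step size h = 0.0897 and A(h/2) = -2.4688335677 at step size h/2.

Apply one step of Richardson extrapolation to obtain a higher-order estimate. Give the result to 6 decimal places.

-2.360250

Leading term ∝ h^1; use weight 2 = 2^1.
2^1*A(h/2) = -4.9376671354; minus A(h) gives -2.3602498275.
Extrapolated: (-2.3602498275) / 1 = -2.3602498275
Correction |R − A(h/2)| = 1.086e-01; gap |A(h/2) − A(h)| = 1.086e-01.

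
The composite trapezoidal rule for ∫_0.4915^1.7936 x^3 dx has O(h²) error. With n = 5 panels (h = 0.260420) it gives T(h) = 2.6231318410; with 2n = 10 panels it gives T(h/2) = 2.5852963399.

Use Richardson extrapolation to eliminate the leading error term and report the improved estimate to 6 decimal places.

Order 2 gives 2^r = 4 and 2^r − 1 = 3.
Weighted: 10.3411853596 − 2.6231318410 = 7.7180535186
Extrapolated: 7.7180535186 / 3 = 2.5726845062
Gap between inputs: 3.784e-02; correction applied: −0.0126118337.

2.572685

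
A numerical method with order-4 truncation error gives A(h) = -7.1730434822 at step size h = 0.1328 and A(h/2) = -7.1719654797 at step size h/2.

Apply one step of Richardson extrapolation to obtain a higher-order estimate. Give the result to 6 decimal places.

-7.171894

The method has order 4: 2^4 = 16.
16·(-7.1719654797) − (-7.1730434822) = -107.5784041930
Denominator 16 − 1 = 15.
Result: -7.1718936129
Correction |R − A(h/2)| = 7.187e-05; gap |A(h/2) − A(h)| = 1.078e-03.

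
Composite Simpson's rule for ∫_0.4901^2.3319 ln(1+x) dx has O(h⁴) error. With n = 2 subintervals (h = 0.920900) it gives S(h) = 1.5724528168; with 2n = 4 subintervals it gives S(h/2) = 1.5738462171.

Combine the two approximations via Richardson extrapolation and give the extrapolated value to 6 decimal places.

r = 4, so 2^r = 16.
16*1.5738462171 = 25.1815394736; 25.1815394736 − 1.5724528168 = 23.6090866568
Divide by 2^4 − 1 = 15.
Result: 1.5739391105

1.573939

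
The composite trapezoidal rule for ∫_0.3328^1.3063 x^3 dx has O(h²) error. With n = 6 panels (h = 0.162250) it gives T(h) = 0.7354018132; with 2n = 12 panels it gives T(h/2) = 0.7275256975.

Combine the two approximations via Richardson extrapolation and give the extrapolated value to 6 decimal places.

r = 2, so 2^r = 4.
Top: 4(0.7275256975) − (0.7354018132) = 2.1747009768
Divide by 2^2 − 1 = 3.
Result: 0.7249003256

0.724900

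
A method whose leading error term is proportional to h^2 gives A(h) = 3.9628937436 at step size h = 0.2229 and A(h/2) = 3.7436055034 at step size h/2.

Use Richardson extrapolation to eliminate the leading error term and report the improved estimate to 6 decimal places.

3.670509

With r = 2 the leading error scales as h^2, so the weight is 2^2 = 4.
Top: 4(3.7436055034) − (3.9628937436) = 11.0115282700
Denominator 4 − 1 = 3.
Result: 3.6705094233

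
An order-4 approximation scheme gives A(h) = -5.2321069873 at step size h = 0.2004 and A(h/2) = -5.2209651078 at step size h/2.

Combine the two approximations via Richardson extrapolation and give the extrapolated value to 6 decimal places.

-5.220222

r = 4: numerator weight 16, denominator 15.
16 × (-5.2209651078) − (-5.2321069873) = -78.3033347375
Denominator 16 − 1 = 15.
Extrapolated: (-78.3033347375) / 15 = -5.2202223158
Shift from A(h/2): +0.0007427920.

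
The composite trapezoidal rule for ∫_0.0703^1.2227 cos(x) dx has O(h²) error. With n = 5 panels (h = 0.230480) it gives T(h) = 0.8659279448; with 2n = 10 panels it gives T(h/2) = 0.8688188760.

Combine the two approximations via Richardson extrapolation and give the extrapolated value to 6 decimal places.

0.869783

Error is O(h^2); halving h shrinks it by 2^2 = 4.
Numerator 4 × A(h/2) − A(h) = 4 × 0.8688188760 − 0.8659279448 = 2.6093475592
Divide by 2^2 − 1 = 3.
Result: 0.8697825197
Correction |R − A(h/2)| = 9.636e-04; gap |A(h/2) − A(h)| = 2.891e-03.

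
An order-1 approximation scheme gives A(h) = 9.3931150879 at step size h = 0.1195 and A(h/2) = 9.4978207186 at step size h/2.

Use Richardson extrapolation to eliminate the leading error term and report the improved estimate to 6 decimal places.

With r = 1 the leading error scales as h^1, so the weight is 2^1 = 2.
Numerator 2·A(h/2) − A(h) = 2·9.4978207186 − 9.3931150879 = 9.6025263493
9.6025263493 ÷ 1 = 9.6025263493
Gap between inputs: 1.047e-01; correction applied: +0.1047056307.

9.602526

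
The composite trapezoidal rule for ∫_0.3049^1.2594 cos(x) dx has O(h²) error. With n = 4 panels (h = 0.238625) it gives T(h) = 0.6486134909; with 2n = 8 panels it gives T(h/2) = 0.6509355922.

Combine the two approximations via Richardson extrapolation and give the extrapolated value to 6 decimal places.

r = 2: numerator weight 4, denominator 3.
Top: 4(0.6509355922) − (0.6486134909) = 1.9551288779
Extrapolated: 1.9551288779 / 3 = 0.6517096260
Gap between inputs: 2.322e-03; correction applied: +0.0007740338.

0.651710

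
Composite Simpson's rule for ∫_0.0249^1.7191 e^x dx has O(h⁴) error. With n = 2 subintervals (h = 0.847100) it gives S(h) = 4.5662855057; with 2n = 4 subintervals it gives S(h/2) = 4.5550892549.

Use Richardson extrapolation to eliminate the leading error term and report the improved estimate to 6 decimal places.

4.554343

With r = 4 the leading error scales as h^4, so the weight is 2^4 = 16.
Weighted: 72.8814280784 − 4.5662855057 = 68.3151425727
Denominator 16 − 1 = 15.
So the Richardson estimate is 4.5543428382.
Correction |R − A(h/2)| = 7.464e-04; gap |A(h/2) − A(h)| = 1.120e-02.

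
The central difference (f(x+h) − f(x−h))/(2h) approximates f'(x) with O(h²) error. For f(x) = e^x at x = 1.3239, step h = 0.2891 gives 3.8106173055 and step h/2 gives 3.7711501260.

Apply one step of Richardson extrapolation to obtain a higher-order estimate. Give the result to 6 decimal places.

3.757994

r = 2: numerator weight 4, denominator 3.
Top: 4(3.7711501260) − (3.8106173055) = 11.2739831985
11.2739831985 ÷ 3 = 3.7579943995
Correction |R − A(h/2)| = 1.316e-02; gap |A(h/2) − A(h)| = 3.947e-02.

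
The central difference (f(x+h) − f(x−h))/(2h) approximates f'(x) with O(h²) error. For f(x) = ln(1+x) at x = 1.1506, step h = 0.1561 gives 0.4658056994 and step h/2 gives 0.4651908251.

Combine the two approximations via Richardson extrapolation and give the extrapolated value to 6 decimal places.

0.464986

Method order is 2; weight 2^2 = 4.
A(h/2) − A(h) = 0.4651908251 − 0.4658056994 = -0.0006148743
Correction (A(h/2) − A(h))/(4 − 1) = (-0.0006148743)/3 = -0.0002049581
R = 0.4651908251 − 0.0002049581 = 0.4649858670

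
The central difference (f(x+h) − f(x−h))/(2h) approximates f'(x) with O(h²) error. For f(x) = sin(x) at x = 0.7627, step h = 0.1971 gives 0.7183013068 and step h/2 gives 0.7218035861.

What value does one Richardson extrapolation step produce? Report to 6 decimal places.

0.722971

Error is O(h^2); halving h shrinks it by 2^2 = 4.
Numerator 4·A(h/2) − A(h) = 4·0.7218035861 − 0.7183013068 = 2.1689130376
(4·0.7218035861 − 0.7183013068)/(4 − 1) = 0.7229710125
Gap between inputs: 3.502e-03; correction applied: +0.0011674264.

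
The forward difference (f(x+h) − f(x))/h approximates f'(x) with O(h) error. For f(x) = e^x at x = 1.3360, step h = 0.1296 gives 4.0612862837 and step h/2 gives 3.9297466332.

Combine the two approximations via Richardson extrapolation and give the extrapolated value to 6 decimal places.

3.798207

r = 1: numerator weight 2, denominator 1.
Numerator 2 × A(h/2) − A(h) = 2 × 3.9297466332 − 4.0612862837 = 3.7982069827
Extrapolated: 3.7982069827 / 1 = 3.7982069827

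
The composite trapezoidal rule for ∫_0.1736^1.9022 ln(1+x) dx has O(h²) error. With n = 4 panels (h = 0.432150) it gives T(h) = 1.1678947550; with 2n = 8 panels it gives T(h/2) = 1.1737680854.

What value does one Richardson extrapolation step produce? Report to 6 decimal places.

1.175726

Error is O(h^2); halving h shrinks it by 2^2 = 4.
Top: 4(1.1737680854) − (1.1678947550) = 3.5271775866
3.5271775866 ÷ 3 = 1.1757258622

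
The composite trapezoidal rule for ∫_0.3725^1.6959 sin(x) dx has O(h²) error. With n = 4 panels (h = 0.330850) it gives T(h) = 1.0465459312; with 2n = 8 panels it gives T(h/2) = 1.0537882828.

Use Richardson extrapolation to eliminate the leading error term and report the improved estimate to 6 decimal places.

r = 2: numerator weight 4, denominator 3.
4·1.0537882828 = 4.2151531312; subtract 1.0465459312 → 3.1686072000
Divide by 2^2 − 1 = 3.
R = 3.1686072000/3 = 1.0562024000

1.056202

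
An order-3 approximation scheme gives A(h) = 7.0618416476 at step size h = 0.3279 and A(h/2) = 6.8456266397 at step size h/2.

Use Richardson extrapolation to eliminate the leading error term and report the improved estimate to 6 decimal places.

The method has order 3: 2^3 = 8.
8×6.8456266397 = 54.7650131176; 54.7650131176 − 7.0618416476 = 47.7031714700
Denominator 8 − 1 = 7.
Extrapolated: 47.7031714700 / 7 = 6.8147387814

6.814739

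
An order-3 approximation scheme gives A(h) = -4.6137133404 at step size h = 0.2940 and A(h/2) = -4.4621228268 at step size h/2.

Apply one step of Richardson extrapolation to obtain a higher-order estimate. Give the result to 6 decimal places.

Method order is 3; weight 2^3 = 8.
Top: 8(-4.4621228268) − (-4.6137133404) = -31.0832692740
Extrapolated: (-31.0832692740) / 7 = -4.4404670391

-4.440467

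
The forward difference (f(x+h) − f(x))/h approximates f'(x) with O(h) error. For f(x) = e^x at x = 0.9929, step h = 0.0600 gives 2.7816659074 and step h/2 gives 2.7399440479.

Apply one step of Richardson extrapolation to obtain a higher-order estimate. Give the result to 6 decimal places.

2.698222

Order 1 gives 2^r = 2 and 2^r − 1 = 1.
2×2.7399440479 − 2.7816659074 = 2.6982221884
Denominator 2 − 1 = 1.
So the Richardson estimate is 2.6982221884.
Shift from A(h/2): −0.0417218595.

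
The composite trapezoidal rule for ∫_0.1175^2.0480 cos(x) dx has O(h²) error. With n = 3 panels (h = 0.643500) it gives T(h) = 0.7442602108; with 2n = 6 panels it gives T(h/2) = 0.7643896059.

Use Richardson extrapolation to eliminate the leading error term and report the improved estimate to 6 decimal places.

0.771099

The method has order 2: 2^2 = 4.
2^2×A(h/2) = 3.0575584236; minus A(h) gives 2.3132982128.
Divide by 2^2 − 1 = 3.
Extrapolated: 2.3132982128 / 3 = 0.7710994043
Correction |R − A(h/2)| = 6.710e-03; gap |A(h/2) − A(h)| = 2.013e-02.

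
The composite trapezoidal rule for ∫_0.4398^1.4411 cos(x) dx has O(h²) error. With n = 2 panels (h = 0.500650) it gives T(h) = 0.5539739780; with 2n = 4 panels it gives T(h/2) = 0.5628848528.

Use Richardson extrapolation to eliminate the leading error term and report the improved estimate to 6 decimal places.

0.565855

Order 2 gives 2^r = 4 and 2^r − 1 = 3.
4·0.5628848528 = 2.2515394112; 2.2515394112 − 0.5539739780 = 1.6975654332
(4·0.5628848528 − 0.5539739780)/(4 − 1) = 0.5658551444
Correction |R − A(h/2)| = 2.970e-03; gap |A(h/2) − A(h)| = 8.911e-03.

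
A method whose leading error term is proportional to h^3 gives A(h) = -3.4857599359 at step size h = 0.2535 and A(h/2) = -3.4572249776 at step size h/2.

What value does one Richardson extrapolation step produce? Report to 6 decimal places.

-3.453149

r = 3, so 2^r = 8.
A(h/2) − A(h) = -3.4572249776 − (-3.4857599359) = 0.0285349583
Correction (A(h/2) − A(h))/(8 − 1) = 0.0285349583/7 = 0.0040764226
R = A(h/2) + (A(h/2) − A(h))/7 = -3.4572249776 + 0.0040764226 = -3.4531485550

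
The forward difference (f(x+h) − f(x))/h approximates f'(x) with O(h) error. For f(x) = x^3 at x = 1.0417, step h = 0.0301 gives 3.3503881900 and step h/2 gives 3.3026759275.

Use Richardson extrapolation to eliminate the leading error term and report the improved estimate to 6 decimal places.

Leading term ∝ h^1; use weight 2 = 2^1.
2×3.3026759275 − 3.3503881900 = 3.2549636650
Divide by 2^1 − 1 = 1.
So the Richardson estimate is 3.2549636650.
Shift from A(h/2): −0.0477122625.

3.254964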